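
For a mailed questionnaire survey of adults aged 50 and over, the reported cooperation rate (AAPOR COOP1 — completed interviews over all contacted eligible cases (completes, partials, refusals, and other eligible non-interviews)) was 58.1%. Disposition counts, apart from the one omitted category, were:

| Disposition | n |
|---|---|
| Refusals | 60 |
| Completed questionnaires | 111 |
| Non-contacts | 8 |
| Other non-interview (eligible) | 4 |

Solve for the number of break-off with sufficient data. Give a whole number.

COOP1 = 111 / D = 0.581
D = 111 / 0.581 = 191.0
Rest of base = 175
break-off with sufficient data = 191.0 − 175 ≈ 16

16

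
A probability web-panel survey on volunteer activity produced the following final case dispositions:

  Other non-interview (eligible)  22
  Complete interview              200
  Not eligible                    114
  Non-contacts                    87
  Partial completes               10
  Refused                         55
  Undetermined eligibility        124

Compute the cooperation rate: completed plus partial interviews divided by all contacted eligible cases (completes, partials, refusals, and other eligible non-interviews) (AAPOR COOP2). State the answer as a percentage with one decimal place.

Num: 200 + 10 = 210
Denominator: 200 + 10 + 55 + 22 = 287
COOP2 = 210 / 287 = 0.7317

73.2%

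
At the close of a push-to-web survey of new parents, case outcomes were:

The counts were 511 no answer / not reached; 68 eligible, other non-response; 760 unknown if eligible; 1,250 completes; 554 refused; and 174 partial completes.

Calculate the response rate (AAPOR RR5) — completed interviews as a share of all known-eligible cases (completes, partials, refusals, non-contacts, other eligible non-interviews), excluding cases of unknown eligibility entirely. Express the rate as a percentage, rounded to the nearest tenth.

48.9%

Numerator → 1250
Denominator → 1250 + 174 + 554 + 511 + 68 = 2557
RR5 = 1250 / 2557 = 0.4889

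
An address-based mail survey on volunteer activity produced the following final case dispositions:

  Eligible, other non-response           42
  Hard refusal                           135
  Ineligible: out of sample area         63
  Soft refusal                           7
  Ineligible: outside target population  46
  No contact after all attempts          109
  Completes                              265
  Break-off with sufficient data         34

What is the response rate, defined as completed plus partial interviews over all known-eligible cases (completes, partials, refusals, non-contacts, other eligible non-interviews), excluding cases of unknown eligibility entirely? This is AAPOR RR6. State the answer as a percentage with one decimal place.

Refusals = 135 + 7 = 142
Screened out, ineligible = 46 + 63 = 109
Top: 265 + 34 = 299
Denominator: 265 + 34 + 142 + 109 + 42 = 592
RR6 = 299 / 592 = 0.5051

50.5%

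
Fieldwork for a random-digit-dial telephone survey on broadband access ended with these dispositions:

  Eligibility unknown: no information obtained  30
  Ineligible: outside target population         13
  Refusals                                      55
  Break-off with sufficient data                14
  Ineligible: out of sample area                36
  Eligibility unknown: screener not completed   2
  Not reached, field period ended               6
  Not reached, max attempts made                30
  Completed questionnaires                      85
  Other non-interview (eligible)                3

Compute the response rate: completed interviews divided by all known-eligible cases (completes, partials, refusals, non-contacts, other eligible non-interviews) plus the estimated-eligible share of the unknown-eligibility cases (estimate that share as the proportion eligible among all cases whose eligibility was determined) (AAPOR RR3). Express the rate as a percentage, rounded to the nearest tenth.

No contact after all attempts = 6 + 30 = 36
Unknown eligibility = 2 + 30 = 32
Screened out, ineligible = 13 + 36 = 49
Numerator → 85
Eligible (known) → 85 + 14 + 55 + 36 + 3 = 193
e = 193 / (193 + 49) = 193 / 242 = 0.7975
Estimated eligible among unknowns → 0.7975 × 32 = 25.52
Denom → 193 + 25.52 = 218.52
RR3 = 85 / 218.52 = 0.3890

38.9%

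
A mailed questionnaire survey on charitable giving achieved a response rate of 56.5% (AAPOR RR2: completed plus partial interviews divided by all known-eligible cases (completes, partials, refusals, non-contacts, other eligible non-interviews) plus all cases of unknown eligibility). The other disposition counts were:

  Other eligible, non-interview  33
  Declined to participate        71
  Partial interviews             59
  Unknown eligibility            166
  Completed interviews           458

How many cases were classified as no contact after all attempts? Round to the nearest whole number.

Num → 458 + 59 = 517
RR2 = 517 / D = 0.565
D = 517 / 0.565 = 915.0
Remaining denominator categories sum to 787
no contact after all attempts = 915.0 − 787 ≈ 128

128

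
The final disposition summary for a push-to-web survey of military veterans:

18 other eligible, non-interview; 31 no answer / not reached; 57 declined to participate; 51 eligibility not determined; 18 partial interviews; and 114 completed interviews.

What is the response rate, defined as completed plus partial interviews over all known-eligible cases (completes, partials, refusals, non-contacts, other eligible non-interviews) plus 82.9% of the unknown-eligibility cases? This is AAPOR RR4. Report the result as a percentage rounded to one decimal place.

47.1%

Num = 114 + 18 = 132
Eligible (known) = 114 + 18 + 57 + 31 + 18 = 238
e × U = 0.8290 × 51 = 42.28
Base = 238 + 42.28 = 280.28
RR4 = 132 / 280.28 = 0.4710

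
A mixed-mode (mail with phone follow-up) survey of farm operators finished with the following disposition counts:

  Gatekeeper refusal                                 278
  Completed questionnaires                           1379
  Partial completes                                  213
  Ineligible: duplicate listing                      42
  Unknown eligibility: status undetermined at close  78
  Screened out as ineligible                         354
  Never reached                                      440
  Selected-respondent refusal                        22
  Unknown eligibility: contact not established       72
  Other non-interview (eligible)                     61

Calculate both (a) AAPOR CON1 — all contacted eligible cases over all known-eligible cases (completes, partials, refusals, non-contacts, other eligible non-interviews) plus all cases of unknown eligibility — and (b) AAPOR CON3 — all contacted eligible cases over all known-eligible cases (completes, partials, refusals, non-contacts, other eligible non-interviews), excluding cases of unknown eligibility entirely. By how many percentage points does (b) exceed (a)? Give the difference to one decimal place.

Refused = 278 + 22 = 300
Undetermined eligibility = 72 + 78 = 150
Ineligible = 354 + 42 = 396
Num = 1379 + 213 + 300 + 61 = 1953
Denominator = 1379 + 213 + 300 + 440 + 61 + 150 = 2543
CON1 = 1953 / 2543 = 0.7680
Denominator = 1379 + 213 + 300 + 440 + 61 = 2393
CON3 = 1953 / 2393 = 0.8161
Difference = 81.61 − 76.80 = 4.81 percentage points

4.8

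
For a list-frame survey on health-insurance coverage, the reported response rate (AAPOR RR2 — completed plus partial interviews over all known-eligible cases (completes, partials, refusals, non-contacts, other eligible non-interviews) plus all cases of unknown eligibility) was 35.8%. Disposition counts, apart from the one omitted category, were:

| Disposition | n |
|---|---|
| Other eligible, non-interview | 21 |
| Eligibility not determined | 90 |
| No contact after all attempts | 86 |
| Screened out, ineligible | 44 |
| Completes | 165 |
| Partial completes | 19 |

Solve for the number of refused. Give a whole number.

Numerator = 165 + 19 = 184
RR2 = 184 / D = 0.358
D = 184 / 0.358 = 514.0
Remaining denominator categories sum to 381
refused = 514.0 − 381 ≈ 133

133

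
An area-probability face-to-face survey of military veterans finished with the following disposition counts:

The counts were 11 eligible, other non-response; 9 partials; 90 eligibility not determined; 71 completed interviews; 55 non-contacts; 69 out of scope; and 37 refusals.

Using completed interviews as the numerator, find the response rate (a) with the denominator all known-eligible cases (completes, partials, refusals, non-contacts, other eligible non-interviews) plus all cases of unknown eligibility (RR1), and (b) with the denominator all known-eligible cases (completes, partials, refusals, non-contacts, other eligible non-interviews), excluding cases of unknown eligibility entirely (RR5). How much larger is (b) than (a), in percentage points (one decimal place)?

12.8

Num = 71
Denominator = 71 + 9 + 37 + 55 + 11 + 90 = 273
RR1 = 71 / 273 = 0.2601
Denominator = 71 + 9 + 37 + 55 + 11 = 183
RR5 = 71 / 183 = 0.3880
Difference = 38.80 − 26.01 = 12.79 percentage points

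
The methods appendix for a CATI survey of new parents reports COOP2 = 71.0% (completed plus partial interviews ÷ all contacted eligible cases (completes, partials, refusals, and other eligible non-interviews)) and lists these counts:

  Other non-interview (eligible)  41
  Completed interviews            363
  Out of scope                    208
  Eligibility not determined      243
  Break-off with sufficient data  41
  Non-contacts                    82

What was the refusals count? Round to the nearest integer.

124

Numerator = 363 + 41 = 404
COOP2 = 404 / D = 0.710
D = 404 / 0.710 = 569.0
Remaining denominator categories sum to 445
refusals = 569.0 − 445 ≈ 124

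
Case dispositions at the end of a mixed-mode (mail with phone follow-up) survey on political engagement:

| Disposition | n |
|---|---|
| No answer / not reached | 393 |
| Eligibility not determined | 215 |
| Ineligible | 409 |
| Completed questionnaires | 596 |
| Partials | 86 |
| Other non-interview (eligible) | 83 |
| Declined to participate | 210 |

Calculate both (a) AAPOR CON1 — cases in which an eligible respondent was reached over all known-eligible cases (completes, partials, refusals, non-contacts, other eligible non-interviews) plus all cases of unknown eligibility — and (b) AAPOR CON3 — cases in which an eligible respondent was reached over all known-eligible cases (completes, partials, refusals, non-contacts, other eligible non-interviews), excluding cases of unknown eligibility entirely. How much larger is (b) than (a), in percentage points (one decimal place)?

Num → 596 + 86 + 210 + 83 = 975
Base → 596 + 86 + 210 + 393 + 83 + 215 = 1583
CON1 = 975 / 1583 = 0.6159
Base → 596 + 86 + 210 + 393 + 83 = 1368
CON3 = 975 / 1368 = 0.7127
Difference = 71.27 − 61.59 = 9.68 percentage points

9.7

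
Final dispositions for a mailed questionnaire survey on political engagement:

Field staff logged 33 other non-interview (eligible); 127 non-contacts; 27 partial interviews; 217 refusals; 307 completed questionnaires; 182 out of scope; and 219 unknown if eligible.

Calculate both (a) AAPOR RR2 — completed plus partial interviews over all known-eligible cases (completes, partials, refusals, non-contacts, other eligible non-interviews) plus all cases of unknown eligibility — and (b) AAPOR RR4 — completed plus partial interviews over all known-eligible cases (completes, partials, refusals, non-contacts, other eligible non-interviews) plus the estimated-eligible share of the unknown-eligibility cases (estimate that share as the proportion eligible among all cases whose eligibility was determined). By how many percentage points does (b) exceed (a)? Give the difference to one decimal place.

Num = 307 + 27 = 334
Base = 307 + 27 + 217 + 127 + 33 + 219 = 930
RR2 = 334 / 930 = 0.3591
Eligible (known) = 307 + 27 + 217 + 127 + 33 = 711
e = 711 / (711 + 182) = 711 / 893 = 0.7962
Estimated eligible among unknowns = 0.7962 × 219 = 174.37
Base = 711 + 174.37 = 885.37
RR4 = 334 / 885.37 = 0.3772
Difference = 37.72 − 35.91 = 1.81 percentage points

1.8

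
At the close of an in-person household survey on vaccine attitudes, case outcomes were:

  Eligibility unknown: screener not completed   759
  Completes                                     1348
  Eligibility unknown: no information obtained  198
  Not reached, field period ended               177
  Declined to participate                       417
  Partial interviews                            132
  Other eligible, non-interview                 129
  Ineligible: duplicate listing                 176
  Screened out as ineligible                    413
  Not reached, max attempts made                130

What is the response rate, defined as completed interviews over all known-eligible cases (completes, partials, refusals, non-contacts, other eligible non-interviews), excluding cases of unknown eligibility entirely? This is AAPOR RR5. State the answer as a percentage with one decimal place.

No contact after all attempts = 177 + 130 = 307
Unknown eligibility = 759 + 198 = 957
Ineligible = 413 + 176 = 589
Num → 1348
Base → 1348 + 132 + 417 + 307 + 129 = 2333
RR5 = 1348 / 2333 = 0.5778

57.8%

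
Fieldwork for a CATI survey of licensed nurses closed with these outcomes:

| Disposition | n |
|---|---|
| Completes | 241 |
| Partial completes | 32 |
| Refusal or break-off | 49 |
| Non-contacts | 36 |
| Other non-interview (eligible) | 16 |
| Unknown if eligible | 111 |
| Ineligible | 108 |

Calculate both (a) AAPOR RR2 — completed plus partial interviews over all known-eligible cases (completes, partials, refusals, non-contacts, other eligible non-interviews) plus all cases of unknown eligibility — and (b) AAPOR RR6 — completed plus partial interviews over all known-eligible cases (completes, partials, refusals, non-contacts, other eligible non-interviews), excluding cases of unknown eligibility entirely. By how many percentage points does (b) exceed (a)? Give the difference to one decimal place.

Numerator = 241 + 32 = 273
Denom = 241 + 32 + 49 + 36 + 16 + 111 = 485
RR2 = 273 / 485 = 0.5629
Denom = 241 + 32 + 49 + 36 + 16 = 374
RR6 = 273 / 374 = 0.7299
Difference = 72.99 − 56.29 = 16.70 percentage points

16.7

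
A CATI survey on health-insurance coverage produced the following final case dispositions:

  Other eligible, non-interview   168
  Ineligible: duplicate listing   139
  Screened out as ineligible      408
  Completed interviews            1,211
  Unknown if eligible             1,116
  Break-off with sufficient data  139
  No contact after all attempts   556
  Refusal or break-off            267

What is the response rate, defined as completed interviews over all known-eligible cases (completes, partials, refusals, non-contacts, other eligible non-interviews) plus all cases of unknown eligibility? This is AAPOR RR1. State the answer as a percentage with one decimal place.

Not eligible = 408 + 139 = 547
Numerator = 1211
Denominator = 1211 + 139 + 267 + 556 + 168 + 1116 = 3457
RR1 = 1211 / 3457 = 0.3503

35.0%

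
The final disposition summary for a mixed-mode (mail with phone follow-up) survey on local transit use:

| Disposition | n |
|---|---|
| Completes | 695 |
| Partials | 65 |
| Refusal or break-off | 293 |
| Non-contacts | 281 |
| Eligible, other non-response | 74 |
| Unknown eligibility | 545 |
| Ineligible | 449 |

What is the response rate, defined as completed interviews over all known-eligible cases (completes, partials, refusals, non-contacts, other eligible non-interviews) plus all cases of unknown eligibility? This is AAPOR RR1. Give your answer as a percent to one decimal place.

35.6%

Top: 695
Denominator: 695 + 65 + 293 + 281 + 74 + 545 = 1953
RR1 = 695 / 1953 = 0.3559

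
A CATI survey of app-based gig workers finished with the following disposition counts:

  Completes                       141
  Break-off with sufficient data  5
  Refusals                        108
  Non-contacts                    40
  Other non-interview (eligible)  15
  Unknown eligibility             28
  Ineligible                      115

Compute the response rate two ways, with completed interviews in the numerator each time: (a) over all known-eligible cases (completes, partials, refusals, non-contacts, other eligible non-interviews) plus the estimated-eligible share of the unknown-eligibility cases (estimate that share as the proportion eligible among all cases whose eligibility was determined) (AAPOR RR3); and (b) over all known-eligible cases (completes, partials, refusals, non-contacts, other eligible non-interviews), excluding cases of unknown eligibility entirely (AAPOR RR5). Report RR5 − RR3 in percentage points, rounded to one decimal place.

Numerator = 141
Eligible (known) = 141 + 5 + 108 + 40 + 15 = 309
e = 309 / (309 + 115) = 309 / 424 = 0.7288
e × U = 0.7288 × 28 = 20.41
Base = 309 + 20.41 = 329.41
RR3 = 141 / 329.41 = 0.4280
Base = 141 + 5 + 108 + 40 + 15 = 309
RR5 = 141 / 309 = 0.4563
Difference = 45.63 − 42.80 = 2.83 percentage points

2.8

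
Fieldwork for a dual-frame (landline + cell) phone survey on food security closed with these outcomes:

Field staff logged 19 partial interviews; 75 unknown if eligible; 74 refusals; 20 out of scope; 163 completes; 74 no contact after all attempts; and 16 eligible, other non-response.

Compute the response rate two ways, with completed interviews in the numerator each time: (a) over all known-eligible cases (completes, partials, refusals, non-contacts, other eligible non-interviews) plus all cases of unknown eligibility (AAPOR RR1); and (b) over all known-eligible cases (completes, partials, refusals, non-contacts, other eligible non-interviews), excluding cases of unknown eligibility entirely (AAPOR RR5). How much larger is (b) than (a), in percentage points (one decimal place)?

8.4

Numerator: 163
Denominator: 163 + 19 + 74 + 74 + 16 + 75 = 421
RR1 = 163 / 421 = 0.3872
Denominator: 163 + 19 + 74 + 74 + 16 = 346
RR5 = 163 / 346 = 0.4711
Difference = 47.11 − 38.72 = 8.39 percentage points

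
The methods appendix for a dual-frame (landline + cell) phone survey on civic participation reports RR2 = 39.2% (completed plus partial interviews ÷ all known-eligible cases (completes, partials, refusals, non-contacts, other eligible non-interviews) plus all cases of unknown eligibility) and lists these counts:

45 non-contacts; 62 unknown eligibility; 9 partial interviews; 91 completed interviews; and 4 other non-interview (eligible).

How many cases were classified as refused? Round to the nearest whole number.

44

Num: 91 + 9 = 100
RR2 = 100 / D = 0.392
D = 100 / 0.392 = 255.1
Remaining denominator categories sum to 211
refused = 255.1 − 211 ≈ 44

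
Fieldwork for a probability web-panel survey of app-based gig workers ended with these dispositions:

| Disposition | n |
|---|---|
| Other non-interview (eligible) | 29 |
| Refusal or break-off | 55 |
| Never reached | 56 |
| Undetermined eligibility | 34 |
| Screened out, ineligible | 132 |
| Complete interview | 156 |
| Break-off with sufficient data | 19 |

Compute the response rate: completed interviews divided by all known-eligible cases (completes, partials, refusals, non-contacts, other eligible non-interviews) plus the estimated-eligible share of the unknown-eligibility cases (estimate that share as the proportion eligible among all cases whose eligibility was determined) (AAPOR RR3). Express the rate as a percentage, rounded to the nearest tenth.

46.0%

Num = 156
Determined eligible = 156 + 19 + 55 + 56 + 29 = 315
e = 315 / (315 + 132) = 315 / 447 = 0.7047
e × U = 0.7047 × 34 = 23.96
Base = 315 + 23.96 = 338.96
RR3 = 156 / 338.96 = 0.4602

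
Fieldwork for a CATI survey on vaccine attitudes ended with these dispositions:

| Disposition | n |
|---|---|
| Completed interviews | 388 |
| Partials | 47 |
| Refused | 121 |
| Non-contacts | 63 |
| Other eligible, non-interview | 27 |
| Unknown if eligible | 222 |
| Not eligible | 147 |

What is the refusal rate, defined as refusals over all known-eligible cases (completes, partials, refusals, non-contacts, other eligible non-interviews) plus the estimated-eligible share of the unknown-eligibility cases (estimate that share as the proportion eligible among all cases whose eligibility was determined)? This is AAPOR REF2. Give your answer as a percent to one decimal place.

14.6%

Num = 121
Known eligible = 388 + 47 + 121 + 63 + 27 = 646
e = 646 / (646 + 147) = 646 / 793 = 0.8146
Estimated eligible among unknowns = 0.8146 × 222 = 180.84
Denom = 646 + 180.84 = 826.84
REF2 = 121 / 826.84 = 0.1463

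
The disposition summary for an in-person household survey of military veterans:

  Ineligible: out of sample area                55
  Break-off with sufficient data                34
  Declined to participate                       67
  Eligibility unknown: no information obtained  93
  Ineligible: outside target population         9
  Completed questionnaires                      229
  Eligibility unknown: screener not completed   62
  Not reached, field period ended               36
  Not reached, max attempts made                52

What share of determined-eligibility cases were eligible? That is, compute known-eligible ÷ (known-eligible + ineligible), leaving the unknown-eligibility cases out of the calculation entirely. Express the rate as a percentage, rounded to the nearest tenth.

No contact after all attempts = 36 + 52 = 88
Undetermined eligibility = 62 + 93 = 155
Ineligible = 9 + 55 = 64
Determined eligible = 229 + 34 + 67 + 88 = 418
e = 418 / (418 + 64) = 418 / 482 = 0.8672

86.7%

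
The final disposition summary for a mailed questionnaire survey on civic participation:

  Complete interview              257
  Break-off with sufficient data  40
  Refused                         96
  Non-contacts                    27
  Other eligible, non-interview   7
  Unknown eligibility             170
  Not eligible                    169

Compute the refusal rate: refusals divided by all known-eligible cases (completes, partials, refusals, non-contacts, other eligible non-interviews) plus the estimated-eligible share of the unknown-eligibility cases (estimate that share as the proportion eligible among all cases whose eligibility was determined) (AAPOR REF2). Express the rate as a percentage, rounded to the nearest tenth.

17.5%

Numerator → 96
Determined eligible → 257 + 40 + 96 + 27 + 7 = 427
e = 427 / (427 + 169) = 427 / 596 = 0.7164
Eligible share of unknowns → 0.7164 × 170 = 121.79
Base → 427 + 121.79 = 548.79
REF2 = 96 / 548.79 = 0.1749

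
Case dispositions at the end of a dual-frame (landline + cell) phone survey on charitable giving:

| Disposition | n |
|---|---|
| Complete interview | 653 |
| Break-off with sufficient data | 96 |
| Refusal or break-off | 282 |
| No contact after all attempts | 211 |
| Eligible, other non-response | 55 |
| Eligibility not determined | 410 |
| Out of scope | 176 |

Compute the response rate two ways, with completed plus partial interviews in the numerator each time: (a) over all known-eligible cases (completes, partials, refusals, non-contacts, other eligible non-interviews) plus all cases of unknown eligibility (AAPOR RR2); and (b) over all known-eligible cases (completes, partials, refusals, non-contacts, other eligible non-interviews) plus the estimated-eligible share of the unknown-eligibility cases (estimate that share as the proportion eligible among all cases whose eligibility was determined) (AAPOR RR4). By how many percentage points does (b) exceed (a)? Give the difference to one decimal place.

Num: 653 + 96 = 749
Base: 653 + 96 + 282 + 211 + 55 + 410 = 1707
RR2 = 749 / 1707 = 0.4388
Determined eligible: 653 + 96 + 282 + 211 + 55 = 1297
e = 1297 / (1297 + 176) = 1297 / 1473 = 0.8805
e × U: 0.8805 × 410 = 361.00
Base: 1297 + 361.00 = 1658.00
RR4 = 749 / 1658.00 = 0.4517
Difference = 45.17 − 43.88 = 1.29 percentage points

1.3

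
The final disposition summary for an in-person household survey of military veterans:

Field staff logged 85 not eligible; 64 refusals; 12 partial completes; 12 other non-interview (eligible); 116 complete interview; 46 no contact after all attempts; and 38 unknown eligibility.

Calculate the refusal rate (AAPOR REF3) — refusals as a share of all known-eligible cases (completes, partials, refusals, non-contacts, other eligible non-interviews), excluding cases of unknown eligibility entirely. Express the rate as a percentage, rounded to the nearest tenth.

25.6%

Num → 64
Denominator → 116 + 12 + 64 + 46 + 12 = 250
REF3 = 64 / 250 = 0.2560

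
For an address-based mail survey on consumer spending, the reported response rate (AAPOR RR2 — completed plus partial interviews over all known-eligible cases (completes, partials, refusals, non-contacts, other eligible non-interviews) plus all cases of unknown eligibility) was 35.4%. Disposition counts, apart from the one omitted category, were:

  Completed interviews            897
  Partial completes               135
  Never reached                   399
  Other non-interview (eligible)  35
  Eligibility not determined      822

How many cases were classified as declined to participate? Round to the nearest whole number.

Numerator = 897 + 135 = 1032
RR2 = 1032 / D = 0.354
D = 1032 / 0.354 = 2915.3
Rest of base = 2288
declined to participate = 2915.3 − 2288 ≈ 627

627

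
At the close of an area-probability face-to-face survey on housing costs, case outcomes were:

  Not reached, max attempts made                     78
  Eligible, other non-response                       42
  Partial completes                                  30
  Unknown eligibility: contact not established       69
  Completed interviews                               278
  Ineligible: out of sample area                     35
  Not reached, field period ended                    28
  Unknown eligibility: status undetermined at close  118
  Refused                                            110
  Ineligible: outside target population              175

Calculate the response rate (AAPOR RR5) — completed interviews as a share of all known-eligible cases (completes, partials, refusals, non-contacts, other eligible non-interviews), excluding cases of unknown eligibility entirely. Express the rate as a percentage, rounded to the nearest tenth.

49.1%

No contact after all attempts = 28 + 78 = 106
Undetermined eligibility = 69 + 118 = 187
Screened out, ineligible = 175 + 35 = 210
Num: 278
Denominator: 278 + 30 + 110 + 106 + 42 = 566
RR5 = 278 / 566 = 0.4912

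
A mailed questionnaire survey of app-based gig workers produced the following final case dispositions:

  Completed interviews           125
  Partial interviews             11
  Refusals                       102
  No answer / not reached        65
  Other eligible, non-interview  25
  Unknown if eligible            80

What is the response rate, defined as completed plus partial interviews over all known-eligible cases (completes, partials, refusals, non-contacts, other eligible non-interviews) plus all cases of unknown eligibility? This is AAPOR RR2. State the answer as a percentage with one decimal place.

33.3%

Top: 125 + 11 = 136
Denominator: 125 + 11 + 102 + 65 + 25 + 80 = 408
RR2 = 136 / 408 = 0.3333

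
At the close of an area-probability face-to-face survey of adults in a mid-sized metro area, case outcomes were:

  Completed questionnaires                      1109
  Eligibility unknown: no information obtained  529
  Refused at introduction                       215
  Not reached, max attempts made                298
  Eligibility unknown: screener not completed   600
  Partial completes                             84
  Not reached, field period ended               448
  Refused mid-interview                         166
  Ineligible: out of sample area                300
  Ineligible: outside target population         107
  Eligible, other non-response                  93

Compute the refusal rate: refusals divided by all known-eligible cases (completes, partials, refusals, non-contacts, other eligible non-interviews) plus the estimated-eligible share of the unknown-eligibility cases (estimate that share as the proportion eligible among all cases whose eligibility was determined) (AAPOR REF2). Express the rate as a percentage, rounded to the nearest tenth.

Declined to participate = 215 + 166 = 381
No contact after all attempts = 448 + 298 = 746
Unknown if eligible = 600 + 529 = 1129
Ineligible = 107 + 300 = 407
Numerator: 381
Eligible (known): 1109 + 84 + 381 + 746 + 93 = 2413
e = 2413 / (2413 + 407) = 2413 / 2820 = 0.8557
Eligible share of unknowns: 0.8557 × 1129 = 966.09
Base: 2413 + 966.09 = 3379.09
REF2 = 381 / 3379.09 = 0.1128

11.3%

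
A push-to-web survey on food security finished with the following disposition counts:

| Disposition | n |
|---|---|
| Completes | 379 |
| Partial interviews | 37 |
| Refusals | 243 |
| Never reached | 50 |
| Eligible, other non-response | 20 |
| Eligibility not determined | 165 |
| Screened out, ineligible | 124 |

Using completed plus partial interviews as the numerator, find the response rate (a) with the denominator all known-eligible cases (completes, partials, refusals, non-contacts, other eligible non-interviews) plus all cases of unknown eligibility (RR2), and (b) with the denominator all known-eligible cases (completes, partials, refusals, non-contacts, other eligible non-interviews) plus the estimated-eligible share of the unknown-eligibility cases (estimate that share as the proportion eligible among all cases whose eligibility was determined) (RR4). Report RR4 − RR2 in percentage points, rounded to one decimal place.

Top: 379 + 37 = 416
Denominator: 379 + 37 + 243 + 50 + 20 + 165 = 894
RR2 = 416 / 894 = 0.4653
Known eligible: 379 + 37 + 243 + 50 + 20 = 729
e = 729 / (729 + 124) = 729 / 853 = 0.8546
e × U: 0.8546 × 165 = 141.01
Denominator: 729 + 141.01 = 870.01
RR4 = 416 / 870.01 = 0.4782
Difference = 47.82 − 46.53 = 1.29 percentage points

1.3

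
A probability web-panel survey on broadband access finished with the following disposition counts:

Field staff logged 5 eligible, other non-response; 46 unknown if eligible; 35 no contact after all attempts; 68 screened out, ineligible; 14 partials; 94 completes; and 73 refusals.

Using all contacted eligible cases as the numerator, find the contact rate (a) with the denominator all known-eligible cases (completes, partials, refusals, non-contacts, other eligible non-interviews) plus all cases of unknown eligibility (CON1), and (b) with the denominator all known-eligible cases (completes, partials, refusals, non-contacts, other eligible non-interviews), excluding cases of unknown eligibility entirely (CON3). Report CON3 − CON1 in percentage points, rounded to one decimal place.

Numerator: 94 + 14 + 73 + 5 = 186
Denom: 94 + 14 + 73 + 35 + 5 + 46 = 267
CON1 = 186 / 267 = 0.6966
Denom: 94 + 14 + 73 + 35 + 5 = 221
CON3 = 186 / 221 = 0.8416
Difference = 84.16 − 69.66 = 14.50 percentage points

14.5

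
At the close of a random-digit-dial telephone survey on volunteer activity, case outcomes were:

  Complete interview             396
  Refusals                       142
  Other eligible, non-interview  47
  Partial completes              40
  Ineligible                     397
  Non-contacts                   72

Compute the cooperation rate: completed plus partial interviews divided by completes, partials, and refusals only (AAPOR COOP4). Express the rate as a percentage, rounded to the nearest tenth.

75.4%

Numerator = 396 + 40 = 436
Base = 396 + 40 + 142 = 578
COOP4 = 436 / 578 = 0.7543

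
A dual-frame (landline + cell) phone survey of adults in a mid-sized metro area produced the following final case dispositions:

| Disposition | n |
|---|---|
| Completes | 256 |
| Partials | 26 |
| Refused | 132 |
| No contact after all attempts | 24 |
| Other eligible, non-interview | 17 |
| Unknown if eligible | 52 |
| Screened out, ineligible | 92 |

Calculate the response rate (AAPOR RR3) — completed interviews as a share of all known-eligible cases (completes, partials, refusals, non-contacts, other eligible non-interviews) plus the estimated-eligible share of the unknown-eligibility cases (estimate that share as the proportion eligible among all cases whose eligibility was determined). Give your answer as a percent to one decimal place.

Num = 256
Known eligible = 256 + 26 + 132 + 24 + 17 = 455
e = 455 / (455 + 92) = 455 / 547 = 0.8318
Estimated eligible among unknowns = 0.8318 × 52 = 43.25
Denom = 455 + 43.25 = 498.25
RR3 = 256 / 498.25 = 0.5138

51.4%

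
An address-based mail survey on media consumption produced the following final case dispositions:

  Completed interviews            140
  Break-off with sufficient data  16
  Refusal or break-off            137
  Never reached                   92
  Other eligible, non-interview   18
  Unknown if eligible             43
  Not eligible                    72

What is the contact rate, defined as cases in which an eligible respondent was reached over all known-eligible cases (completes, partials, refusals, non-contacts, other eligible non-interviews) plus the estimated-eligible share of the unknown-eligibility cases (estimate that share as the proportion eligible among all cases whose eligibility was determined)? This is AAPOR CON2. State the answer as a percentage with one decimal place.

Top: 140 + 16 + 137 + 18 = 311
Determined eligible: 140 + 16 + 137 + 92 + 18 = 403
e = 403 / (403 + 72) = 403 / 475 = 0.8484
Estimated eligible among unknowns: 0.8484 × 43 = 36.48
Denominator: 403 + 36.48 = 439.48
CON2 = 311 / 439.48 = 0.7077

70.8%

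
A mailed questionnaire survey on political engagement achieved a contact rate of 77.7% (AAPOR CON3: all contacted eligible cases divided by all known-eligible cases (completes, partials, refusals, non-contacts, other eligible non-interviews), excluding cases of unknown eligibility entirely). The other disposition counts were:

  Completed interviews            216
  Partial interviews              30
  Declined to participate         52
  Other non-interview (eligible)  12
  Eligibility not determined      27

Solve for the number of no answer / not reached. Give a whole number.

89

Top: 216 + 30 + 52 + 12 = 310
CON3 = 310 / D = 0.777
D = 310 / 0.777 = 399.0
Remaining denominator categories sum to 310
no answer / not reached = 399.0 − 310 ≈ 89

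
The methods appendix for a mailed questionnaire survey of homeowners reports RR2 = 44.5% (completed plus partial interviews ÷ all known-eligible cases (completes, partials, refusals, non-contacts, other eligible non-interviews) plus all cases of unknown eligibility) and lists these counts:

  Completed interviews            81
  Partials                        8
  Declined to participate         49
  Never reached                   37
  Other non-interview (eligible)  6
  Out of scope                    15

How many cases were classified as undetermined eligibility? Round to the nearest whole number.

Num: 81 + 8 = 89
RR2 = 89 / D = 0.445
D = 89 / 0.445 = 200.0
Rest of base = 181
undetermined eligibility = 200.0 − 181 ≈ 19

19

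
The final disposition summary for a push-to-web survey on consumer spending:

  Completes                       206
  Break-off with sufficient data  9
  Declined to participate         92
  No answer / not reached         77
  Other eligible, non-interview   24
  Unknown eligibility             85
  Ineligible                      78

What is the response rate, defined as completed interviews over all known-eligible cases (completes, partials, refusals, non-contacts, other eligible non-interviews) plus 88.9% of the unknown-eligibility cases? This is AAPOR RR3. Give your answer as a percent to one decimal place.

42.6%

Num = 206
Eligible (known) = 206 + 9 + 92 + 77 + 24 = 408
Eligible share of unknowns = 0.8890 × 85 = 75.56
Denom = 408 + 75.56 = 483.56
RR3 = 206 / 483.56 = 0.4260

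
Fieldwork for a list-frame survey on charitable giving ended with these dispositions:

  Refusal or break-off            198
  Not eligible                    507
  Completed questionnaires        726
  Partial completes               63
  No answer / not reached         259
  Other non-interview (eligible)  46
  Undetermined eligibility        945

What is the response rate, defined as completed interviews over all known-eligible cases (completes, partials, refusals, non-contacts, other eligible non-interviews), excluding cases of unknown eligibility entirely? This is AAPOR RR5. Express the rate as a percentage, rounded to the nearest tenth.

Numerator: 726
Base: 726 + 63 + 198 + 259 + 46 = 1292
RR5 = 726 / 1292 = 0.5619

56.2%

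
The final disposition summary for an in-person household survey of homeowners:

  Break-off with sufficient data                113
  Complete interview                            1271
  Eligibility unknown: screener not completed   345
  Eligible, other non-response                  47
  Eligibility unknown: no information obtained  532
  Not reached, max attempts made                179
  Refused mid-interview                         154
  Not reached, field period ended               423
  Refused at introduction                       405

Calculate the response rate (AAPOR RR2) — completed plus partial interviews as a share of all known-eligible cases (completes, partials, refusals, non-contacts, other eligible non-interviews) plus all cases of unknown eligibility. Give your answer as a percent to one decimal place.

39.9%

Refusals = 405 + 154 = 559
No contact after all attempts = 423 + 179 = 602
Unknown if eligible = 345 + 532 = 877
Num = 1271 + 113 = 1384
Denom = 1271 + 113 + 559 + 602 + 47 + 877 = 3469
RR2 = 1384 / 3469 = 0.3990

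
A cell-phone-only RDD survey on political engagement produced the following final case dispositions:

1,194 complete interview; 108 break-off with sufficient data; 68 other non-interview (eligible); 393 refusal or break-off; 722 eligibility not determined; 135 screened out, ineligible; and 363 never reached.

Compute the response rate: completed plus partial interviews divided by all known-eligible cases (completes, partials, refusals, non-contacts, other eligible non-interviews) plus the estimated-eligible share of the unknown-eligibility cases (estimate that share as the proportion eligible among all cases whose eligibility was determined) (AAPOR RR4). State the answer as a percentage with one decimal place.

Numerator: 1194 + 108 = 1302
Eligible (known): 1194 + 108 + 393 + 363 + 68 = 2126
e = 2126 / (2126 + 135) = 2126 / 2261 = 0.9403
e × U: 0.9403 × 722 = 678.90
Base: 2126 + 678.90 = 2804.90
RR4 = 1302 / 2804.90 = 0.4642

46.4%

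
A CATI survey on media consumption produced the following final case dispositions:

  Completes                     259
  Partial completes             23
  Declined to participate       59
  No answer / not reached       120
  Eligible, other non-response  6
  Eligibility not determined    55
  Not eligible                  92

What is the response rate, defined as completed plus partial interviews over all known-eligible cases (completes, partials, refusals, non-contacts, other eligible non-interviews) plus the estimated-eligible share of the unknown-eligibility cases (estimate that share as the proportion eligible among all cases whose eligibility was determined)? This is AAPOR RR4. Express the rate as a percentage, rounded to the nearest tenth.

55.0%

Top = 259 + 23 = 282
Determined eligible = 259 + 23 + 59 + 120 + 6 = 467
e = 467 / (467 + 92) = 467 / 559 = 0.8354
Eligible share of unknowns = 0.8354 × 55 = 45.95
Denominator = 467 + 45.95 = 512.95
RR4 = 282 / 512.95 = 0.5498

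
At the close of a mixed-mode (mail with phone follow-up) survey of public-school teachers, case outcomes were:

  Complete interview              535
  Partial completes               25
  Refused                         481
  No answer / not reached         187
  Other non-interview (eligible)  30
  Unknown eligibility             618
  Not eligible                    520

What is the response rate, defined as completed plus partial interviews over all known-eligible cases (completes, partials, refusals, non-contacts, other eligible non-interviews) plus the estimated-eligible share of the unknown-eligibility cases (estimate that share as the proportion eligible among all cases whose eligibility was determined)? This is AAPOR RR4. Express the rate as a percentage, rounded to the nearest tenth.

33.0%

Numerator: 535 + 25 = 560
Eligible (known): 535 + 25 + 481 + 187 + 30 = 1258
e = 1258 / (1258 + 520) = 1258 / 1778 = 0.7075
e × U: 0.7075 × 618 = 437.24
Base: 1258 + 437.24 = 1695.24
RR4 = 560 / 1695.24 = 0.3303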